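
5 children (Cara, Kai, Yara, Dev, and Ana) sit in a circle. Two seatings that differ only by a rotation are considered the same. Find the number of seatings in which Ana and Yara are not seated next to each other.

All circular seatings of 5 people number (4)! = 24.
Those with Ana next to Yara: fuse the pair into one unit and seat 4 units around a circle — 2·(3)! = 12.
Subtracting, 24 − 12 = 12.

12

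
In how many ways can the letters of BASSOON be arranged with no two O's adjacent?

Total arrangements of BASSOON: 7!/(2!·2!) = 1260.
Arrangements with the O's together: treat OO as one letter, giving (6)!/(2!) = 360.
Subtracting, 1260 − 360 = 900 arrangements keep the O's apart.

900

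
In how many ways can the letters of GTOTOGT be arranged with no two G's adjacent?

Total arrangements of GTOTOGT: 7!/(3!·2!·2!) = 210.
Arrangements with the G's together: treat GG as one letter, giving (6)!/(3!·2!) = 60.
Hence 210 − 60 = 150.

150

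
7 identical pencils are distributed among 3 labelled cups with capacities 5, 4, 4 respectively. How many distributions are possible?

21

By stars and bars, unrestricted non-negative solutions to x_1+…+x_3 = 7 number C(7+2,2) = 36.
Subtract solutions that violate a single cap (substitute x_i' = x_i − (cap_i+1)): x_1 ≥ 6 gives C(3,2) = 3; x_2 ≥ 5 gives C(4,2) = 6; x_3 ≥ 5 gives C(4,2) = 6. Together 15.
No two caps can be exceeded simultaneously, so the pair terms are all 0.
By inclusion–exclusion the count is 36 − 15 + 0 = 21.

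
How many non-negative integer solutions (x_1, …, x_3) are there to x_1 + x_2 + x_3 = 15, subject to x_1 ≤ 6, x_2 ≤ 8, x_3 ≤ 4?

Ignoring the caps, the number of non-negative solutions to x_1+…+x_3 = 15 is C(17,2) = 136.
Subtract solutions that violate a single cap (substitute x_i' = x_i − (cap_i+1)): x_1 ≥ 7 gives C(10,2) = 45; x_2 ≥ 9 gives C(8,2) = 28; x_3 ≥ 5 gives C(12,2) = 66. Together 139.
Add back pairs where two caps are both exceeded: 0 + 10 + 3 = 13.
By inclusion–exclusion the count is 136 − 139 + 13 = 10.

10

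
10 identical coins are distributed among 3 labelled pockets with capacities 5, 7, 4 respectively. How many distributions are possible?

Ignoring the caps, the number of non-negative solutions to x_1+…+x_3 = 10 is C(12,2) = 66.
Subtract solutions that violate a single cap (substitute x_i' = x_i − (cap_i+1)): x_1 ≥ 6 gives C(6,2) = 15; x_2 ≥ 8 gives C(4,2) = 6; x_3 ≥ 5 gives C(7,2) = 21. Together 42.
No two caps can be exceeded simultaneously, so the pair terms are all 0.
By inclusion–exclusion the count is 66 − 42 + 0 = 24.

24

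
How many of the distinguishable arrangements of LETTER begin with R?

With the first slot taken by R, it remains to arrange the other 5 letters (LETTE).
Those 5 letters have E appearing twice and T appearing twice, giving (5)!/(2!·2!) = 30.

30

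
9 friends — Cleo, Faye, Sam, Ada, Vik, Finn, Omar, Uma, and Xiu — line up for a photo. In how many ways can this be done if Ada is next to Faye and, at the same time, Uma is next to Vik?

20160

Treat {Ada,Faye} as one block (2 orders) and {Uma,Vik} as another (2 orders).
That leaves 7 units to arrange: 2 × 2 × 7! = 4 × 5040 = 20160.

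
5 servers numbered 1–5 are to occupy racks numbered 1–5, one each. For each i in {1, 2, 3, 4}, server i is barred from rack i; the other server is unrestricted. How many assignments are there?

Let Aᵢ (for 1 ≤ i ≤ 4) be the placements that put server i in its forbidden rack. Any j of these fix j positions, leaving (5−j)! ways to fill the rest, and there are C(4,j) ways to pick which j.
By inclusion–exclusion, the number of valid placements is Σ_{j=0}^{4} (−1)^j C(4,j)·(5−j)!.
Computing: 120 − 96 + 36 − 8 + 1 = 53.

53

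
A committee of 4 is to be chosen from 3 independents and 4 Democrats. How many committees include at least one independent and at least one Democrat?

Total 4-person selections from all 7: C(7,4) = 35.
Selections missing a whole group: no independents → C(4,4) = 1; no Democrats → C(3,4) = 0.
Both groups omitted at once is impossible, so 35 − 1 = 34.

34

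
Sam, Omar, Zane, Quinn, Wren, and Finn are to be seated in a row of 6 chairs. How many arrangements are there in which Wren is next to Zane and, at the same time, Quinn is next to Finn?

Treat {Wren,Zane} as one block (2 orders) and {Quinn,Finn} as another (2 orders).
That leaves 4 units to arrange: 2 × 2 × 4! = 4 × 24 = 96.

96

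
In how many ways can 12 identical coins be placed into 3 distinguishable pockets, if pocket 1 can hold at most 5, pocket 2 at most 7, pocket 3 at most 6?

Without the upper bounds there are C(14,2) = 91 ways to split 12 among 3 pockets.
Subtract solutions that violate a single cap (substitute x_i' = x_i − (cap_i+1)): x_1 ≥ 6 gives C(8,2) = 28; x_2 ≥ 8 gives C(6,2) = 15; x_3 ≥ 7 gives C(7,2) = 21. Together 64.
No two caps can be exceeded simultaneously, so the pair terms are all 0.
By inclusion–exclusion the count is 91 − 64 + 0 = 27.

27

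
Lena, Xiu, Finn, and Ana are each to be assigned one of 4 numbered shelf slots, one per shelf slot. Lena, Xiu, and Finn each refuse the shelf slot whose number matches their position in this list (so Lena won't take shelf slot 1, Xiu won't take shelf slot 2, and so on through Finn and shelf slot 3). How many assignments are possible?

Let Aᵢ (for i ∈ {1, 2, 3}) be the placements that put person i in their forbidden shelf slot. Any j of these fix j positions, leaving (4−j)! ways to fill the rest, and there are C(3,j) ways to pick which j.
By inclusion–exclusion, the number of valid placements is Σ_{j=0}^{3} (−1)^j C(3,j)·(4−j)!.
Computing: 24 − 18 + 6 − 1 = 11.

11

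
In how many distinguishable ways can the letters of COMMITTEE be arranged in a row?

COMMITTEE has 9 letters with E appearing twice, M appearing twice, and T appearing twice.
So there are 9! / (2!·2!·2!) = 45360 distinguishable arrangements.

45360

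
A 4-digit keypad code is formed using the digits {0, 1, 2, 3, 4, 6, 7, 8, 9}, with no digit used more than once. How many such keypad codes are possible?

With no repetition, fill the 4 digits in order: 9 choices, then 8, down to 6.
That product is 9 × 8 × 7 × 6 = 3024.

3024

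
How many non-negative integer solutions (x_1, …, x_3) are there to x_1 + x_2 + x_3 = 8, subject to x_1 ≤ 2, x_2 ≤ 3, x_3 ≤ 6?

9

Without the upper bounds there are C(10,2) = 45 ways to split 8 among 3 variables.
Subtract solutions that violate a single cap (substitute x_i' = x_i − (cap_i+1)): x_1 ≥ 3 gives C(7,2) = 21; x_2 ≥ 4 gives C(6,2) = 15; x_3 ≥ 7 gives C(3,2) = 3. Together 39.
Add back pairs where two caps are both exceeded: 3 + 0 + 0 = 3.
By inclusion–exclusion the count is 45 − 39 + 3 = 9.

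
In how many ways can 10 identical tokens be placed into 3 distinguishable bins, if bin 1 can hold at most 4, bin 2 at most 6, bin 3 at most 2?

By stars and bars, unrestricted non-negative solutions to x_1+…+x_3 = 10 number C(10+2,2) = 66.
Subtract solutions that violate a single cap (substitute x_i' = x_i − (cap_i+1)): x_1 ≥ 5 gives C(7,2) = 21; x_2 ≥ 7 gives C(5,2) = 10; x_3 ≥ 3 gives C(9,2) = 36. Together 67.
Add back pairs where two caps are both exceeded: 0 + 6 + 1 = 7.
By inclusion–exclusion the count is 66 − 67 + 7 = 6.

6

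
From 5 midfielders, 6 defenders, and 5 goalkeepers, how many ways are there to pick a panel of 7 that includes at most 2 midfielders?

7260

Split by how many midfielders are chosen (0 through 2).
Sum: C(5,0)·C(11,7) + C(5,1)·C(11,6) + C(5,2)·C(11,5) = 330 + 2310 + 4620 = 7260.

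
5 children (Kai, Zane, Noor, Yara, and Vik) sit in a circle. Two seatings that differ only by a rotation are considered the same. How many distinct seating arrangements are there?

Fix one person's seat to break rotational symmetry; the remaining 4 people can be arranged in (4)! = 24 ways.

24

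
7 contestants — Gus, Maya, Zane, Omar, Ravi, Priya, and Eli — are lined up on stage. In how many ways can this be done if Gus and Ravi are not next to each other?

There are 7! = 5040 arrangements in all. If Gus and Ravi are adjacent, merging them into one block gives 2·(6)! = 1440 arrangements.
Complementary counting: 5040 − 1440 = 3600.

3600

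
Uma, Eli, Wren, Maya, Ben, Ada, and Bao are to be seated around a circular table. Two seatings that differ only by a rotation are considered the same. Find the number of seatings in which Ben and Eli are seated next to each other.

Glue Ben and Eli into a block (2 internal orders). Seating 6 units around a circle gives (5)! arrangements.
So 2 × (5)! = 2 × 120 = 240.

240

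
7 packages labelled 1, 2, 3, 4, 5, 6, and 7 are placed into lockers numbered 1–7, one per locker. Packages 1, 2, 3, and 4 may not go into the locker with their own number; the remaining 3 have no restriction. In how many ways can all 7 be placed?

Let Aᵢ (for 1 ≤ i ≤ 4) be the placements that put package i in its forbidden locker. Any j of these fix j positions, leaving (7−j)! ways to fill the rest, and there are C(4,j) ways to pick which j.
By inclusion–exclusion, the number of valid placements is Σ_{j=0}^{4} (−1)^j C(4,j)·(7−j)!.
Computing: 5040 − 2880 + 720 − 96 + 6 = 2790.

2790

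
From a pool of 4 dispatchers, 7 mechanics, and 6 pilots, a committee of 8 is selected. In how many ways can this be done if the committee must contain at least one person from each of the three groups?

22813

Total 8-person selections from all 17: C(17,8) = 24310.
Selections missing a whole group: no dispatchers → C(13,8) = 1287; no mechanics → C(10,8) = 45; no pilots → C(11,8) = 165.
Add back selections omitting two groups (i.e. drawn from a single group): C(4,8) + C(7,8) + C(6,8) = 0.
By inclusion–exclusion: 24310 − 1497 + 0 = 22813.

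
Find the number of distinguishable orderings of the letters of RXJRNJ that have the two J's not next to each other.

There are 6!/(2!·2!) = 180 arrangements of RXJRNJ in total.
Arrangements with the J's together: treat JJ as one letter, giving (5)!/(2!) = 60.
Hence 180 − 60 = 120.

120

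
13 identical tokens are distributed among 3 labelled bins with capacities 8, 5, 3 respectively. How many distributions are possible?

By stars and bars, unrestricted non-negative solutions to x_1+…+x_3 = 13 number C(13+2,2) = 105.
Subtract solutions that violate a single cap (substitute x_i' = x_i − (cap_i+1)): x_1 ≥ 9 gives C(6,2) = 15; x_2 ≥ 6 gives C(9,2) = 36; x_3 ≥ 4 gives C(11,2) = 55. Together 106.
Add back pairs where two caps are both exceeded: 0 + 1 + 10 = 11.
By inclusion–exclusion the count is 105 − 106 + 11 = 10.

10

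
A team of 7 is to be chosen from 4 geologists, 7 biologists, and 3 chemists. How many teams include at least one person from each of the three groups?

2982

Unrestricted: C(14,7) = 3432 ways to pick any 7 of the 14.
Subtract selections that omit an entire group: no geologists → C(10,7) = 120; no biologists → C(7,7) = 1; no chemists → C(11,7) = 330.
Add back selections omitting two groups (i.e. drawn from a single group): C(4,7) + C(7,7) + C(3,7) = 1.
By inclusion–exclusion: 3432 − 451 + 1 = 2982.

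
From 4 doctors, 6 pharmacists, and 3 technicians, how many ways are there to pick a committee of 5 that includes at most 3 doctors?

1278

Split by how many doctors are chosen (0 through 3).
Sum: C(4,0)·C(9,5) + C(4,1)·C(9,4) + C(4,2)·C(9,3) + C(4,3)·C(9,2) = 126 + 504 + 504 + 144 = 1278.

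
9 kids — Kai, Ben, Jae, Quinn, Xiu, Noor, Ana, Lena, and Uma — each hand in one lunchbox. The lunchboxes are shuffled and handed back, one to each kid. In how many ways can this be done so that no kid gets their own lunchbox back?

This is the derangement count D_9: permutations of 9 items with no fixed point.
By inclusion–exclusion this is Σ_{j=0}^{9} (−1)^j C(9,j)·(9−j)!.
Computing: 362880 − 362880 + 181440 − 60480 + 15120 − 3024 + 504 − 72 + 9 − 1 = 133496.

133496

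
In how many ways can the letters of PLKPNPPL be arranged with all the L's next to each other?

Treat the 2 copies of L as a single block. The multiset to arrange is then {LL, K, N, P, P, P, P}, 7 items in all.
That gives (7)!/(4!) = 210 arrangements.

210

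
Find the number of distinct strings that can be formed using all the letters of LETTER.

The 6 letters of LETTER have repeats: E appearing twice and T appearing twice.
The number of distinct arrangements is 6!/(2!·2!) = 720/4 = 180.

180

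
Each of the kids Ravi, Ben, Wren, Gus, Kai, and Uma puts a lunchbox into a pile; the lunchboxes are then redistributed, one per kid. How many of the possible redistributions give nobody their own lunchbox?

Let Aᵢ be the assignments in which kid i gets their own lunchbox. We want the size of the complement of A₁∪…∪A_6.
By inclusion–exclusion this is Σ_{j=0}^{6} (−1)^j C(6,j)·(6−j)!.
Computing: 720 − 720 + 360 − 120 + 30 − 6 + 1 = 265.

265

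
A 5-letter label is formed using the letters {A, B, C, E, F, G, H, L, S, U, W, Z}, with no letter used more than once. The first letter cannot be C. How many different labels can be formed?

87120

The first letter has 12−1 = 11 choices (anything except C).
The remaining 4 letters are filled from the other 11 symbols without repetition: 11 × 10 × 9 × 8 = 7920.
Total: 11 × 7920 = 87120.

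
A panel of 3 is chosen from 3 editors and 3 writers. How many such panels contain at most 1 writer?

10

Split by how many writers are chosen (0 through 1).
Sum: C(3,0)·C(3,3) + C(3,1)·C(3,2) = 1 + 9 = 10.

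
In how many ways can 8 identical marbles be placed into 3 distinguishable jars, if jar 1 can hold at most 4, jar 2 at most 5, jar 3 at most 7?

Without the upper bounds there are C(10,2) = 45 ways to split 8 among 3 jars.
Subtract solutions that violate a single cap (substitute x_i' = x_i − (cap_i+1)): x_1 ≥ 5 gives C(5,2) = 10; x_2 ≥ 6 gives C(4,2) = 6; x_3 ≥ 8 gives C(2,2) = 1. Together 17.
No two caps can be exceeded simultaneously, so the pair terms are all 0.
By inclusion–exclusion the count is 45 − 17 + 0 = 28.

28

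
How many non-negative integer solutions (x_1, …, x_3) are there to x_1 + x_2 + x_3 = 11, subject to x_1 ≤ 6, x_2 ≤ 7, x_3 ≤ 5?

32

Ignoring the caps, the number of non-negative solutions to x_1+…+x_3 = 11 is C(13,2) = 78.
Subtract solutions that violate a single cap (substitute x_i' = x_i − (cap_i+1)): x_1 ≥ 7 gives C(6,2) = 15; x_2 ≥ 8 gives C(5,2) = 10; x_3 ≥ 6 gives C(7,2) = 21. Together 46.
No two caps can be exceeded simultaneously, so the pair terms are all 0.
By inclusion–exclusion the count is 78 − 46 + 0 = 32.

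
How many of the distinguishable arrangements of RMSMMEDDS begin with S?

3360

With the first slot taken by S, it remains to arrange the other 8 letters (RMMMEDDS).
Those 8 letters have D appearing twice and M appearing 3 times, giving (8)!/(3!·2!) = 3360.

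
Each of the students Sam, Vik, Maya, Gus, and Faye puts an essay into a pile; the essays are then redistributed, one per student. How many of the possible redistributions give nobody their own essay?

Count assignments avoiding every fixed point. For any j of the 5 students fixed to their own essay, the other 5−j can be arranged in (5−j)! ways.
By inclusion–exclusion this is Σ_{j=0}^{5} (−1)^j C(5,j)·(5−j)!.
Computing: 120 − 120 + 60 − 20 + 5 − 1 = 44.

44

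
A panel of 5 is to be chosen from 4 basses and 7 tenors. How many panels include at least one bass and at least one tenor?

Unrestricted: C(11,5) = 462 ways to pick any 5 of the 11.
Subtract selections that omit an entire group: no basses → C(7,5) = 21; no tenors → C(4,5) = 0.
Both groups omitted at once is impossible, so 462 − 21 = 441.

441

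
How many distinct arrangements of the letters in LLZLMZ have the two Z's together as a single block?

Treat the 2 copies of Z as a single block. The multiset to arrange is then {ZZ, L, L, L, M}, 5 items in all.
That gives (5)!/(3!) = 20 arrangements.

20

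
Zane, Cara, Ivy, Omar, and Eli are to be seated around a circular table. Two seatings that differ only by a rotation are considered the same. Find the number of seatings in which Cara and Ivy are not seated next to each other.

12

Without the restriction there are (4)! = 24 seatings.
Those with Cara next to Ivy: fuse the pair into one unit and seat 4 units around a circle — 2·(3)! = 12.
Subtracting, 24 − 12 = 12.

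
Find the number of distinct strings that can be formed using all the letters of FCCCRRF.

210

Letter multiplicities in FCCCRRF: C×3, F×2, R×2.
Dividing 7! = 5040 by 3!·2!·2! = 24 for the repeated letters gives 210.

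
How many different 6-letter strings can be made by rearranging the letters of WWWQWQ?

The 6 letters of WWWQWQ have repeats: Q appearing twice and W appearing 4 times.
The number of distinct arrangements is 6!/(4!·2!) = 720/48 = 15.

15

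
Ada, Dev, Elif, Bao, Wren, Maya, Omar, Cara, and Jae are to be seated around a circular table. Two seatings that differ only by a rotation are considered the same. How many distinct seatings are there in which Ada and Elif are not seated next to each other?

30240

All circular seatings of 9 people number (8)! = 40320.
Seatings with Ada beside Elif: treat them as a block with 2 internal orders, giving 2 × (7)! = 10080.
Subtracting, 40320 − 10080 = 30240.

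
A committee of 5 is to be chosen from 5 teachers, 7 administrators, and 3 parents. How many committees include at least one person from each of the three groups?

With no constraint there are C(15,5) = 3003 possible selections.
Subtract selections that omit an entire group: no teachers → C(10,5) = 252; no administrators → C(8,5) = 56; no parents → C(12,5) = 792.
Add back selections omitting two groups (i.e. drawn from a single group): C(5,5) + C(7,5) + C(3,5) = 22.
By inclusion–exclusion: 3003 − 1100 + 22 = 1925.

1925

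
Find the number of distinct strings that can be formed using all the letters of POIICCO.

630

Letter multiplicities in POIICCO: C×2, I×2, O×2, P×1.
The number of distinct arrangements is 7!/(2!·2!·2!) = 5040/8 = 630.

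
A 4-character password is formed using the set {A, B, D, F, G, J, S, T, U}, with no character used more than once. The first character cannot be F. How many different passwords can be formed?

2688

The first character has 9−1 = 8 choices (anything except F).
The remaining 3 characters are filled from the other 8 symbols without repetition: 8 × 7 × 6 = 336.
Total: 8 × 336 = 2688.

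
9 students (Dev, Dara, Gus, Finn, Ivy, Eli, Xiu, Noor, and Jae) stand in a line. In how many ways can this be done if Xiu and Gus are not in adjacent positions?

There are 9! = 362880 arrangements in all. If Xiu and Gus are adjacent, merging them into one block gives 2·(8)! = 80640 arrangements.
Complementary counting: 362880 − 80640 = 282240.

282240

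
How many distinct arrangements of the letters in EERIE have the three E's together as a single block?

Treat the 3 copies of E as a single block. The multiset to arrange is then {EEE, I, R}, 3 items in all.
All 3 items are distinct, so there are (3)! = 6 arrangements.

6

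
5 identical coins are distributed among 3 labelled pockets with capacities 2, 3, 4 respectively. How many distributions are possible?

By stars and bars, unrestricted non-negative solutions to x_1+…+x_3 = 5 number C(5+2,2) = 21.
Subtract solutions that violate a single cap (substitute x_i' = x_i − (cap_i+1)): x_1 ≥ 3 gives C(4,2) = 6; x_2 ≥ 4 gives C(3,2) = 3; x_3 ≥ 5 gives C(2,2) = 1. Together 10.
No two caps can be exceeded simultaneously, so the pair terms are all 0.
By inclusion–exclusion the count is 21 − 10 + 0 = 11.

11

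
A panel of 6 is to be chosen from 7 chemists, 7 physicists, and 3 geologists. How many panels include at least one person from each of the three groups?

8967

With no constraint there are C(17,6) = 12376 possible selections.
Subtract selections that omit an entire group: no chemists → C(10,6) = 210; no physicists → C(10,6) = 210; no geologists → C(14,6) = 3003.
Add back selections omitting two groups (i.e. drawn from a single group): C(7,6) + C(7,6) + C(3,6) = 14.
By inclusion–exclusion: 12376 − 3423 + 14 = 8967.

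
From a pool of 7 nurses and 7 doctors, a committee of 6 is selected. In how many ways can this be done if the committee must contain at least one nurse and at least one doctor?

2989

With no constraint there are C(14,6) = 3003 possible selections.
Selections missing a whole group: no nurses → C(7,6) = 7; no doctors → C(7,6) = 7.
Both groups omitted at once is impossible, so 3003 − 14 = 2989.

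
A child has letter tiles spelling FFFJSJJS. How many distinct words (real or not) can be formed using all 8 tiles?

The 8 letters of FFFJSJJS have repeats: F appearing 3 times, J appearing 3 times, and S appearing twice.
The number of distinct arrangements is 8!/(3!·3!·2!) = 40320/72 = 560.

560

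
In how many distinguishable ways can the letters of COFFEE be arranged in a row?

The 6 letters of COFFEE have repeats: E appearing twice and F appearing twice.
Dividing 6! = 720 by 2!·2! = 4 for the repeated letters gives 180.

180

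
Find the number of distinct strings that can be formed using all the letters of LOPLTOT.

The 7 letters of LOPLTOT have repeats: L appearing twice, O appearing twice, and T appearing twice.
So there are 7! / (2!·2!·2!) = 630 distinguishable arrangements.

630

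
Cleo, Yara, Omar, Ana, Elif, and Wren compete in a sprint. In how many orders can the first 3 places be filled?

There are 6 choices for 1st place, 5 for 2nd, and 4 for 3rd.
That gives 6 × 5 × 4 = 120.

120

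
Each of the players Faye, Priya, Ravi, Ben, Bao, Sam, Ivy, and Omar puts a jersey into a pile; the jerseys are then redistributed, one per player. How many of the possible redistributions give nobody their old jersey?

Count assignments avoiding every fixed point. For any j of the 8 players fixed to their old jersey, the other 8−j can be arranged in (8−j)! ways.
By inclusion–exclusion this is Σ_{j=0}^{8} (−1)^j C(8,j)·(8−j)!.
Computing: 40320 − 40320 + 20160 − 6720 + 1680 − 336 + 56 − 8 + 1 = 14833.

14833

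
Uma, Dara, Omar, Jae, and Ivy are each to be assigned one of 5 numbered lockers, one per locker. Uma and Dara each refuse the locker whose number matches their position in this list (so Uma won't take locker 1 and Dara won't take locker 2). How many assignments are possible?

Let Aᵢ (for i ∈ {1, 2}) be the placements that put person i in their forbidden locker. Any j of these fix j positions, leaving (5−j)! ways to fill the rest, and there are C(2,j) ways to pick which j.
By inclusion–exclusion, the number of valid placements is Σ_{j=0}^{2} (−1)^j C(2,j)·(5−j)!.
Computing: 120 − 48 + 6 = 78.

78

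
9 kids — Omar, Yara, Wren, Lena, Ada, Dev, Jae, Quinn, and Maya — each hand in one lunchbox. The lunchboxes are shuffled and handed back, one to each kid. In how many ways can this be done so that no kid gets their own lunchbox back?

This is the derangement count D_9: permutations of 9 items with no fixed point.
By inclusion–exclusion this is Σ_{j=0}^{9} (−1)^j C(9,j)·(9−j)!.
Computing: 362880 − 362880 + 181440 − 60480 + 15120 − 3024 + 504 − 72 + 9 − 1 = 133496.

133496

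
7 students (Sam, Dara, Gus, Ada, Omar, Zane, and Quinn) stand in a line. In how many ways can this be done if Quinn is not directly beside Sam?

Of the 7! = 5040 arrangements, those with Quinn and Sam adjacent number 2 × 6! = 1440 (treat the pair as a block with 2 internal orders).
So 5040 − 1440 = 3600 arrangements keep them apart.

3600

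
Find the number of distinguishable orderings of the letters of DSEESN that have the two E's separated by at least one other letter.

120

Total arrangements of DSEESN: 6!/(2!·2!) = 180.
Arrangements with the E's together: treat EE as one letter, giving (5)!/(2!) = 60.
Hence 180 − 60 = 120.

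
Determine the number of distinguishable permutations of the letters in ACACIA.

The 6 letters of ACACIA have repeats: A appearing 3 times and C appearing twice.
The number of distinct arrangements is 6!/(3!·2!) = 720/12 = 60.

60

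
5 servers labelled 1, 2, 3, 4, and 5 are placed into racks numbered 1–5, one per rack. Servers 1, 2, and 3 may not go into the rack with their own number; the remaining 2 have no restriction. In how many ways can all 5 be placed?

Let Aᵢ (for i ∈ {1, 2, 3}) be the placements that put server i in its forbidden rack. Any j of these fix j positions, leaving (5−j)! ways to fill the rest, and there are C(3,j) ways to pick which j.
By inclusion–exclusion, the number of valid placements is Σ_{j=0}^{3} (−1)^j C(3,j)·(5−j)!.
Computing: 120 − 72 + 18 − 2 = 64.

64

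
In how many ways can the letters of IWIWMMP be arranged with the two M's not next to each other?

450

There are 7!/(2!·2!·2!) = 630 arrangements of IWIWMMP in total.
Arrangements with the M's together: treat MM as one letter, giving (6)!/(2!·2!) = 180.
Hence 630 − 180 = 450.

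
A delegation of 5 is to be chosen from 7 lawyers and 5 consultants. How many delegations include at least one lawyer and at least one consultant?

Total 5-person selections from all 12: C(12,5) = 792.
Selections missing a whole group: no lawyers → C(5,5) = 1; no consultants → C(7,5) = 21.
Both groups omitted at once is impossible, so 792 − 22 = 770.

770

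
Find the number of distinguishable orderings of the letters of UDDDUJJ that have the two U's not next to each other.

There are 7!/(3!·2!·2!) = 210 arrangements of UDDDUJJ in total.
Arrangements with the U's together: treat UU as one letter, giving (6)!/(3!·2!) = 60.
Hence 210 − 60 = 150.

150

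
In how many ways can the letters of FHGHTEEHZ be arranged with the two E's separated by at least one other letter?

There are 9!/(3!·2!) = 30240 arrangements of FHGHTEEHZ in total.
Arrangements with the E's together: treat EE as one letter, giving (8)!/(3!) = 6720.
Subtracting, 30240 − 6720 = 23520 arrangements keep the E's apart.

23520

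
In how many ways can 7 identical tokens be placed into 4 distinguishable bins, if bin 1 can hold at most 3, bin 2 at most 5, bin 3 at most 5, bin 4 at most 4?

By stars and bars, unrestricted non-negative solutions to x_1+…+x_4 = 7 number C(7+3,3) = 120.
Subtract solutions that violate a single cap (substitute x_i' = x_i − (cap_i+1)): x_1 ≥ 4 gives C(6,3) = 20; x_2 ≥ 6 gives C(4,3) = 4; x_3 ≥ 6 gives C(4,3) = 4; x_4 ≥ 5 gives C(5,3) = 10. Together 38.
No two caps can be exceeded simultaneously, so the pair terms are all 0.
By inclusion–exclusion the count is 120 − 38 + 0 = 82.

82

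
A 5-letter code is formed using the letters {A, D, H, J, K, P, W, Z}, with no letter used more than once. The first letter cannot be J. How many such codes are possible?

5880

The first letter has 8−1 = 7 choices (anything except J).
The remaining 4 letters are filled from the other 7 symbols without repetition: 7 × 6 × 5 × 4 = 840.
Total: 7 × 840 = 5880.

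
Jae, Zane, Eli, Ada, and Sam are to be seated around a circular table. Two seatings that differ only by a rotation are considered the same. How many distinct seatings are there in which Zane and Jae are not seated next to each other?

Without the restriction there are (4)! = 24 seatings.
Those with Zane next to Jae: fuse the pair into one unit and seat 4 units around a circle — 2·(3)! = 12.
Subtracting, 24 − 12 = 12.

12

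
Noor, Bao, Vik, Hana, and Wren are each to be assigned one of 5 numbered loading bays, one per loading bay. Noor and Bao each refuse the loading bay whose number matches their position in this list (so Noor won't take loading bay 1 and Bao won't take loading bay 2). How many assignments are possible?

78

Let Aᵢ (for i ∈ {1, 2}) be the placements that put person i in their forbidden loading bay. Any j of these fix j positions, leaving (5−j)! ways to fill the rest, and there are C(2,j) ways to pick which j.
By inclusion–exclusion, the number of valid placements is Σ_{j=0}^{2} (−1)^j C(2,j)·(5−j)!.
Computing: 120 − 48 + 6 = 78.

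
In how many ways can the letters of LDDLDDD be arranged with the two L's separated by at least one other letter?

15

Total arrangements of LDDLDDD: 7!/(5!·2!) = 21.
Arrangements with the L's together: treat LL as one letter, giving (6)!/(5!) = 6.
Subtracting, 21 − 6 = 15 arrangements keep the L's apart.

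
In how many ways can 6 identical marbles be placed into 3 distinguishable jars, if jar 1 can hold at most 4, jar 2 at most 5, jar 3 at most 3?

By stars and bars, unrestricted non-negative solutions to x_1+…+x_3 = 6 number C(6+2,2) = 28.
Subtract solutions that violate a single cap (substitute x_i' = x_i − (cap_i+1)): x_1 ≥ 5 gives C(3,2) = 3; x_2 ≥ 6 gives C(2,2) = 1; x_3 ≥ 4 gives C(4,2) = 6. Together 10.
No two caps can be exceeded simultaneously, so the pair terms are all 0.
By inclusion–exclusion the count is 28 − 10 + 0 = 18.

18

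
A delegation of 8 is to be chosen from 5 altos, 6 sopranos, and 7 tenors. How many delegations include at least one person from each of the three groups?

41811

With no constraint there are C(18,8) = 43758 possible selections.
Subtract selections that omit an entire group: no altos → C(13,8) = 1287; no sopranos → C(12,8) = 495; no tenors → C(11,8) = 165.
Add back selections omitting two groups (i.e. drawn from a single group): C(5,8) + C(6,8) + C(7,8) = 0.
By inclusion–exclusion: 43758 − 1947 + 0 = 41811.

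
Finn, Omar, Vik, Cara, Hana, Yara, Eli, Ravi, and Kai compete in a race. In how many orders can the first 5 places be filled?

15120

There are 9 choices for 1st place, 8 for 2nd, and so on down to 5 for position 5.
That gives 9 × 8 × 7 × 6 × 5 = 15120.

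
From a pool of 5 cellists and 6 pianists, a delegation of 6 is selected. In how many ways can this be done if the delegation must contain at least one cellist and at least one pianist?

Unrestricted: C(11,6) = 462 ways to pick any 6 of the 11.
Selections missing a whole group: no cellists → C(6,6) = 1; no pianists → C(5,6) = 0.
Both groups omitted at once is impossible, so 462 − 1 = 461.

461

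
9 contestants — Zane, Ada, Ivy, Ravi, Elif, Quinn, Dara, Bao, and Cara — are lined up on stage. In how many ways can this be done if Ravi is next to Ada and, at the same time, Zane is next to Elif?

20160

Treat {Ravi,Ada} as one block (2 orders) and {Zane,Elif} as another (2 orders).
That leaves 7 units to arrange: 2 × 2 × 7! = 4 × 5040 = 20160.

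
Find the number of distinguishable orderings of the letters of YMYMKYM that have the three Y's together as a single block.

20

Treat the 3 copies of Y as a single block. The multiset to arrange is then {YYY, K, M, M, M}, 5 items in all.
That gives (5)!/(3!) = 20 arrangements.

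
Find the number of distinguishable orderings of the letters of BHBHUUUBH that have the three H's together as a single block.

140

Treat the 3 copies of H as a single block. The multiset to arrange is then {HHH, B, B, B, U, U, U}, 7 items in all.
That gives (7)!/(3!·3!) = 140 arrangements.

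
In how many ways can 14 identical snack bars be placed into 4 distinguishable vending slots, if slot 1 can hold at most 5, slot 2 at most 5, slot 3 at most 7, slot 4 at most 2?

46

Without the upper bounds there are C(17,3) = 680 ways to split 14 among 4 vending slots.
Subtract solutions that violate a single cap (substitute x_i' = x_i − (cap_i+1)): x_1 ≥ 6 gives C(11,3) = 165; x_2 ≥ 6 gives C(11,3) = 165; x_3 ≥ 8 gives C(9,3) = 84; x_4 ≥ 3 gives C(14,3) = 364. Together 778.
Add back pairs where two caps are both exceeded: 10 + 1 + 56 + 1 + 56 + 20 = 144.
By inclusion–exclusion the count is 680 − 778 + 144 = 46.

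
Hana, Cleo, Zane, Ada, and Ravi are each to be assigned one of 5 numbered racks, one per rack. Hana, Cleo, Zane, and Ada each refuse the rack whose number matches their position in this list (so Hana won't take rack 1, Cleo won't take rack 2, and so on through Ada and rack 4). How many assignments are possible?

53

Let Aᵢ (for 1 ≤ i ≤ 4) be the placements that put person i in their forbidden rack. Any j of these fix j positions, leaving (5−j)! ways to fill the rest, and there are C(4,j) ways to pick which j.
By inclusion–exclusion, the number of valid placements is Σ_{j=0}^{4} (−1)^j C(4,j)·(5−j)!.
Computing: 120 − 96 + 36 − 8 + 1 = 53.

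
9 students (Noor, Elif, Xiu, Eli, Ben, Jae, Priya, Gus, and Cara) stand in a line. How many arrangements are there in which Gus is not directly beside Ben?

There are 9! = 362880 arrangements in all. If Gus and Ben are adjacent, merging them into one block gives 2·(8)! = 80640 arrangements.
Complementary counting: 362880 − 80640 = 282240.

282240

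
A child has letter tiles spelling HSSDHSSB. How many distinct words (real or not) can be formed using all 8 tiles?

840

Letter multiplicities in HSSDHSSB: B×1, D×1, H×2, S×4.
Dividing 8! = 40320 by 4!·2! = 48 for the repeated letters gives 840.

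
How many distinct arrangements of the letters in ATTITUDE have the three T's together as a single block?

720

Treat the 3 copies of T as a single block. The multiset to arrange is then {TTT, A, D, E, I, U}, 6 items in all.
All 6 items are distinct, so there are (6)! = 720 arrangements.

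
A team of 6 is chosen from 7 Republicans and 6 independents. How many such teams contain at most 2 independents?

Split by how many independents are chosen (0 through 2).
Sum: C(6,0)·C(7,6) + C(6,1)·C(7,5) + C(6,2)·C(7,4) = 7 + 126 + 525 = 658.

658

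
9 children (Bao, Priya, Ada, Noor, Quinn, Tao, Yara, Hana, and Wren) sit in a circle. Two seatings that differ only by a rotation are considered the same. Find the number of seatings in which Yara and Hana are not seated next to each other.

30240

All circular seatings of 9 people number (8)! = 40320.
Seatings with Yara beside Hana: treat them as a block with 2 internal orders, giving 2 × (7)! = 10080.
Subtracting, 40320 − 10080 = 30240.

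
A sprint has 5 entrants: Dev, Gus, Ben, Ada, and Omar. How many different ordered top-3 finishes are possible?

60

This is an ordered selection of 3 from 5: P(5,3).
That gives 5 × 4 × 3 = 60.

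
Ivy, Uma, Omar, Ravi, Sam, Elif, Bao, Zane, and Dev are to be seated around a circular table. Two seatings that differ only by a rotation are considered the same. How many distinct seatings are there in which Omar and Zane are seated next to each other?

Treat {Omar, Zane} as one unit (2 internal orders) and seat the resulting 8 units around the table: (7)! circular arrangements.
So 2 × (7)! = 2 × 5040 = 10080.

10080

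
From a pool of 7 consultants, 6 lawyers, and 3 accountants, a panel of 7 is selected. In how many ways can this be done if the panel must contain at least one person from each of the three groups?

9569

Total 7-person selections from all 16: C(16,7) = 11440.
Subtract selections that omit an entire group: no consultants → C(9,7) = 36; no lawyers → C(10,7) = 120; no accountants → C(13,7) = 1716.
Add back selections omitting two groups (i.e. drawn from a single group): C(7,7) + C(6,7) + C(3,7) = 1.
By inclusion–exclusion: 11440 − 1872 + 1 = 9569.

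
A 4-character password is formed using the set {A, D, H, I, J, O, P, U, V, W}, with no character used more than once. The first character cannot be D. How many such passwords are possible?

The first character has 10−1 = 9 choices (anything except D).
The remaining 3 characters are filled from the other 9 symbols without repetition: 9 × 8 × 7 = 504.
Total: 9 × 504 = 4536.

4536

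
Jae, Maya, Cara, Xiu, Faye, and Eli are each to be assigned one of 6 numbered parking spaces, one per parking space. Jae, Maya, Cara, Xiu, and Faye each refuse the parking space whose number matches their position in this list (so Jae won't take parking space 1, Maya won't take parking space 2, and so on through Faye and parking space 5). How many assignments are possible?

309

Let Aᵢ (for 1 ≤ i ≤ 5) be the placements that put person i in their forbidden parking space. Any j of these fix j positions, leaving (6−j)! ways to fill the rest, and there are C(5,j) ways to pick which j.
By inclusion–exclusion, the number of valid placements is Σ_{j=0}^{5} (−1)^j C(5,j)·(6−j)!.
Computing: 720 − 600 + 240 − 60 + 10 − 1 = 309.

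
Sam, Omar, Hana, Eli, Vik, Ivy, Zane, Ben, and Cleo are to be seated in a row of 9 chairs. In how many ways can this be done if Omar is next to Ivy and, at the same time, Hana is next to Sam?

Treat {Omar,Ivy} as one block (2 orders) and {Hana,Sam} as another (2 orders).
That leaves 7 units to arrange: 2 × 2 × 7! = 4 × 5040 = 20160.

20160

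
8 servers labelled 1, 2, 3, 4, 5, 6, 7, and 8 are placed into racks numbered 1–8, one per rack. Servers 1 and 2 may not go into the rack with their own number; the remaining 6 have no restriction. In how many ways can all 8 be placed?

30960

Let Aᵢ (for i ∈ {1, 2}) be the placements that put server i in its forbidden rack. Any j of these fix j positions, leaving (8−j)! ways to fill the rest, and there are C(2,j) ways to pick which j.
By inclusion–exclusion, the number of valid placements is Σ_{j=0}^{2} (−1)^j C(2,j)·(8−j)!.
Computing: 40320 − 10080 + 720 = 30960.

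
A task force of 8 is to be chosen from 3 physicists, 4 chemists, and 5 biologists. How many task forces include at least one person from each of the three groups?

485

Unrestricted: C(12,8) = 495 ways to pick any 8 of the 12.
Subtract selections that omit an entire group: no physicists → C(9,8) = 9; no chemists → C(8,8) = 1; no biologists → C(7,8) = 0.
Add back selections omitting two groups (i.e. drawn from a single group): C(3,8) + C(4,8) + C(5,8) = 0.
By inclusion–exclusion: 495 − 10 + 0 = 485.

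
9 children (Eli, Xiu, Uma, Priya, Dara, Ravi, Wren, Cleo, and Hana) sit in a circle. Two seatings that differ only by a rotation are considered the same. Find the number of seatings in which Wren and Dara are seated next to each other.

Treat {Wren, Dara} as one unit (2 internal orders) and seat the resulting 8 units around the table: (7)! circular arrangements.
So 2 × (7)! = 2 × 5040 = 10080.

10080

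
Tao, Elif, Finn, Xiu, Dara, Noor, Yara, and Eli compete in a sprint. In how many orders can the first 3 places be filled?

336

This is an ordered selection of 3 from 8: P(8,3).
That gives 8 × 7 × 6 = 336.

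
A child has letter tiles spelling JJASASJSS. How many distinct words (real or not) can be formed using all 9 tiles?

1260

JJASASJSS has 9 letters with A appearing twice, J appearing 3 times, and S appearing 4 times.
Dividing 9! = 362880 by 4!·3!·2! = 288 for the repeated letters gives 1260.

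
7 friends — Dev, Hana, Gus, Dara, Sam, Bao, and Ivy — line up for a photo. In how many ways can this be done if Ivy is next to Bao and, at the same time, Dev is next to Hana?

Treat {Ivy,Bao} as one block (2 orders) and {Dev,Hana} as another (2 orders).
That leaves 5 units to arrange: 2 × 2 × 5! = 4 × 120 = 480.

480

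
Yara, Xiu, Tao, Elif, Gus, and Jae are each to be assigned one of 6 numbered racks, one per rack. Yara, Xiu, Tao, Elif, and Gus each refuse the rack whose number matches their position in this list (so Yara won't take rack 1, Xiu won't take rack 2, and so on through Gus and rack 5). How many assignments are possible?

309

Let Aᵢ (for 1 ≤ i ≤ 5) be the placements that put person i in their forbidden rack. Any j of these fix j positions, leaving (6−j)! ways to fill the rest, and there are C(5,j) ways to pick which j.
By inclusion–exclusion, the number of valid placements is Σ_{j=0}^{5} (−1)^j C(5,j)·(6−j)!.
Computing: 720 − 600 + 240 − 60 + 10 − 1 = 309.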